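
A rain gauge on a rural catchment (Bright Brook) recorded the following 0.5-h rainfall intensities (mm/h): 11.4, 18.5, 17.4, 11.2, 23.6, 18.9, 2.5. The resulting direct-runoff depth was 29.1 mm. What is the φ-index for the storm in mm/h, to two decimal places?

φ ≈ 7.13 mm/h

Only the 6 blocks with intensity above φ contribute runoff: 11.4, 18.5, 17.4, 11.2, 23.6, 18.9 mm/h.
Σ(I−φ)·Δt = d  ⇒  (11.4+18.5+17.4+11.2+23.6+18.9 − 6φ)·0.5 = 29.1
φ = (101.0 − 29.1/0.5) / 6 = 7.13 mm/h.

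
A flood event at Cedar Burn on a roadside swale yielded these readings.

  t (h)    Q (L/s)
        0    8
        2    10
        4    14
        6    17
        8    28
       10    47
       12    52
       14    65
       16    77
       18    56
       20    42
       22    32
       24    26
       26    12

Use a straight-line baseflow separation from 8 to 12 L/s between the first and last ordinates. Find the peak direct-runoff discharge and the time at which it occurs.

Q_p = 66.54 L/s at t = 16 h

Subtracting baseflow gives direct-runoff ordinates: 0.00, 1.69, 5.38, 8.08, 18.77, 37.46, 42.15, 54.85, 66.54, 45.23, 30.92, 20.62, 14.31, 0.00 L/s.
The maximum is 66.54 L/s, occurring at the reading for t = 16 h.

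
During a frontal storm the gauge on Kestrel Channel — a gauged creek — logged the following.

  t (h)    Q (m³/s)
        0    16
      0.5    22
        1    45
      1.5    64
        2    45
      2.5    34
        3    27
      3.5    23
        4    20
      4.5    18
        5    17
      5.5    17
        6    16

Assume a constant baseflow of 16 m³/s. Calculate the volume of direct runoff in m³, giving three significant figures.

Direct-runoff ordinates (Q − Q_b): 0.0, 6.0, 29.0, 48.0, 29.0, 18.0, 11.0, 7.0, 4.0, 2.0, 1.0, 1.0, 0.0 m³/s.
ΣQ_DR = 156.0 m³/s.
With Δt = 0.5 h = 1800 s, V = ΣQ_DR · Δt = 156.0 × 1800 = 2.81 × 10^5 m³.

V ≈ 2.81 × 10^5 m³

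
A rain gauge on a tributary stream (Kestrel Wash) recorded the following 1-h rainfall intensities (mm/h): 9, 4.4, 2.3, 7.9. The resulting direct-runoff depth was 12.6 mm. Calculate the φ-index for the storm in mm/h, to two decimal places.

Only the 3 blocks with intensity above φ contribute runoff: 9, 4.4, 7.9 mm/h.
Σ(I−φ)·Δt = d  ⇒  (9+4.4+7.9 − 3φ)·1 = 12.6
φ = (21.30 − 12.6/1) / 3 = 2.90 mm/h.

φ ≈ 2.90 mm/h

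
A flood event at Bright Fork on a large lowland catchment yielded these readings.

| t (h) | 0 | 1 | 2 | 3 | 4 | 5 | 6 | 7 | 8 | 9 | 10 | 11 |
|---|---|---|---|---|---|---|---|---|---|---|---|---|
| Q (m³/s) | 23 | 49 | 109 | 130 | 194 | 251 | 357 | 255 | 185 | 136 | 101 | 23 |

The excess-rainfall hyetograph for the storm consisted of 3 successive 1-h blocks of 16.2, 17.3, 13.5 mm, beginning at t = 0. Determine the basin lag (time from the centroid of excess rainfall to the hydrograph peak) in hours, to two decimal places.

t_L ≈ 4.56 h

Centroid of excess rainfall: t_c = Σ P_i·t̄_i / ΣP_i = 1.4426 h (block centres at 0.5, 1.5, 2.5 h).
Hydrograph peak occurs at t = 6 h, so basin lag t_L = 6 − 1.4426 = 4.56 h.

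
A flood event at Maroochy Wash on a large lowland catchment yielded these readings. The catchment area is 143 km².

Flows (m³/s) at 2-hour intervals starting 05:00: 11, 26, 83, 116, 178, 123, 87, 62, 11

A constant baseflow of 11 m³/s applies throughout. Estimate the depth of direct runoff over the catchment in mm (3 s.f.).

Direct runoff: 0.0, 15.0, 72.0, 105.0, 167.0, 112.0, 76.0, 51.0, 0.0 m³/s; ΣQ_DR = 598.0 m³/s.
V = ΣQ_DR · Δt = 598.0 × 7200 s = 4.306 × 10^6 m³.
Over A = 143 km², depth = V / A = 30.1 mm.

d ≈ 30.1 mm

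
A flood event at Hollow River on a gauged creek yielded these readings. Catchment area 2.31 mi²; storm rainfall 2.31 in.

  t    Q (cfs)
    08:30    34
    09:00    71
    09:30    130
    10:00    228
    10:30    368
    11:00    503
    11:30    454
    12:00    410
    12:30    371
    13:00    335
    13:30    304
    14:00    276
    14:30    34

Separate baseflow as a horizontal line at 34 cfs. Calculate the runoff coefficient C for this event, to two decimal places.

ΣQ_DR = 3076 cfs; V = ΣQ_DR·Δt = 5.537 × 10^6 ft³.
Runoff depth d = V / A = 1.032 in.
C = d / P = 1.032 / 2.31 = 0.45.

C ≈ 0.45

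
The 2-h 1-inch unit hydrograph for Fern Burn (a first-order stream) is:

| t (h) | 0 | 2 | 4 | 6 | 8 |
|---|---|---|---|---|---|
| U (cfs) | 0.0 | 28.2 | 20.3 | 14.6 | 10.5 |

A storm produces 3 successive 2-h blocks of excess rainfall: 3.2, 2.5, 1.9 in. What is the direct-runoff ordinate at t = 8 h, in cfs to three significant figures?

Q ≈ 109 cfs

By discrete convolution, Q_j = Σ (P_i / 1 in) · U_{j−i}.
At t = 8 h (j=4): Q = (3.2/1)·10.5 + (2.5/1)·14.6 + (1.9/1)·20.3 = 109 cfs.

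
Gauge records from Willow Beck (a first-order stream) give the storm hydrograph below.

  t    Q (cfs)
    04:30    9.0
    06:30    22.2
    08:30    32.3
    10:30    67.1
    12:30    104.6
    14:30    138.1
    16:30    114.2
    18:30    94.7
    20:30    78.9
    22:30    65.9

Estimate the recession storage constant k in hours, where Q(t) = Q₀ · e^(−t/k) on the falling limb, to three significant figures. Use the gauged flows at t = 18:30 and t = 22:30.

On the falling limb, Q drops from 94.7 to 65.9 cfs between t = 18:30 and t = 22:30 (Δt = 4 h).
k = −Δt / ln(Q₂/Q₁) = −4 / ln(65.9/94.7) = 11.0 h.

k ≈ 11.0 h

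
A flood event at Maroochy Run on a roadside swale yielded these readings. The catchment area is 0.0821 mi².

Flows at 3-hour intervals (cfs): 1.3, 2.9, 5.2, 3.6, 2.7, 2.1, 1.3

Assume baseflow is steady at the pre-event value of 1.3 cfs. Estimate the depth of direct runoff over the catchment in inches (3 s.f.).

d ≈ 0.566 in

Direct runoff: 0.0, 1.6, 3.9, 2.3, 1.4, 0.8, 0.0 cfs; ΣQ_DR = 10.00 cfs.
V = ΣQ_DR · Δt = 10.00 × 10800 s = 1.080 × 10^5 ft³.
Over A = 0.0821 mi², depth = V / A = 0.566 in.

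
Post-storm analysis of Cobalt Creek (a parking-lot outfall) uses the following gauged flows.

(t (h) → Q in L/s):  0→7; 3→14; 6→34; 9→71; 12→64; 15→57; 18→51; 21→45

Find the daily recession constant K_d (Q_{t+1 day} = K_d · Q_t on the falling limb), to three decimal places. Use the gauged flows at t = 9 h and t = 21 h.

K_d ≈ 0.402

Between t = 9 h and t = 21 h the flow falls from 71 to 45 L/s over 4×3 h = 12 h.
Per-interval ratio K = (45/71)^(1/4) = 0.8923; K_d = K^(24/3) = 0.402.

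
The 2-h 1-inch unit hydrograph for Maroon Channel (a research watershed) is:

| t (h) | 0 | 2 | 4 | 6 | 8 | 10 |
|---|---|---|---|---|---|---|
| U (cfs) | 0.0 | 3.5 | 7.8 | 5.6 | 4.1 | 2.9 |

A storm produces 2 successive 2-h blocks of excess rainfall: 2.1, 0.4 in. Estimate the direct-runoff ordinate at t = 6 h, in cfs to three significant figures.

By discrete convolution, Q_j = Σ (P_i / 1 in) · U_{j−i}.
At t = 6 h (j=3): Q = (2.1/1)·5.6 + (0.4/1)·7.8 = 14.9 cfs.

Q ≈ 14.9 cfs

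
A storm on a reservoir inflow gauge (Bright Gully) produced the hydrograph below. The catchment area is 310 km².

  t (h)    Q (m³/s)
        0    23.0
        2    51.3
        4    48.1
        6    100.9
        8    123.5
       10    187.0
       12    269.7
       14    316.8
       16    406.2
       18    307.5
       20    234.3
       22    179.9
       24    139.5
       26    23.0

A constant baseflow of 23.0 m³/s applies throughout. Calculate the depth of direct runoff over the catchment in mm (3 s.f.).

Direct runoff: 0.0, 28.3, 25.1, 77.9, 100.5, 164.0, 246.7, 293.8, 383.2, 284.5, 211.3, 156.9, 116.5, 0.0 m³/s; ΣQ_DR = 2089 m³/s.
V = ΣQ_DR · Δt = 2089 × 7200 s = 1.504 × 10^7 m³.
Over A = 310 km², depth = V / A = 48.5 mm.

d ≈ 48.5 mm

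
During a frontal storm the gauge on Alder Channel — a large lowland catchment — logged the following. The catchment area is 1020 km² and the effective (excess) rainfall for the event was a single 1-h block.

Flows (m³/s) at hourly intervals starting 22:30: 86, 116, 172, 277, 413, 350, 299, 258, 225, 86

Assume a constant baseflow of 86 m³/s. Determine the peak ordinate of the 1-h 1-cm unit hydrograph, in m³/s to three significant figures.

Direct runoff: 0.0, 30.0, 86.0, 191.0, 327.0, 264.0, 213.0, 172.0, 139.0, 0.0 m³/s; ΣQ_DR = 1422 m³/s, peak = 327.0 m³/s.
Runoff depth d = ΣQ_DR·Δt / A = 1422 × 3600 / (1020 km²) = 5.019 mm.
The 1-cm UH is the DRH scaled by (10 mm)/d, so U_p = 327.0 × 10/5.019 = 652 m³/s.

U_p ≈ 652 m³/s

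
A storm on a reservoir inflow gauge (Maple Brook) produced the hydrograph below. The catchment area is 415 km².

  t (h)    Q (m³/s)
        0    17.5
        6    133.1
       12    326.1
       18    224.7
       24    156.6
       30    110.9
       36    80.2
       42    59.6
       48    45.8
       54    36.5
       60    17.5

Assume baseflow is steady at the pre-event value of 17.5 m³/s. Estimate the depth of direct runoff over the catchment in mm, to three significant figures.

Direct runoff: 0.0, 115.6, 308.6, 207.2, 139.1, 93.4, 62.7, 42.1, 28.3, 19.0, 0.0 m³/s; ΣQ_DR = 1016 m³/s.
V = ΣQ_DR · Δt = 1016 × 21600 s = 2.195 × 10^7 m³.
Over A = 415 km², depth = V / A = 52.9 mm.

d ≈ 52.9 mm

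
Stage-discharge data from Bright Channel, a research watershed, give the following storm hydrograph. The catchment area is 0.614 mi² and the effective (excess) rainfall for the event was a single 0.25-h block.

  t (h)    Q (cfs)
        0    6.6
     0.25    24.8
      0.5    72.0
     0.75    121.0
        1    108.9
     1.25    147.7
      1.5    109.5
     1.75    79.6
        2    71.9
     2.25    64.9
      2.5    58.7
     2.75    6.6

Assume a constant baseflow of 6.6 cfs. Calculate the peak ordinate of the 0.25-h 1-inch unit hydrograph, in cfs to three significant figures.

U_p ≈ 282 cfs

Direct runoff: 0.0, 18.2, 65.4, 114.4, 102.3, 141.1, 102.9, 73.0, 65.3, 58.3, 52.1, 0.0 cfs; ΣQ_DR = 793.0 cfs, peak = 141.1 cfs.
Runoff depth d = ΣQ_DR·Δt / A = 793.0 × 900 / (0.614 mi²) = 0.5003 in.
The 1-inch UH is the DRH scaled by (1 in)/d, so U_p = 141.1 × 1/0.5003 = 282 cfs.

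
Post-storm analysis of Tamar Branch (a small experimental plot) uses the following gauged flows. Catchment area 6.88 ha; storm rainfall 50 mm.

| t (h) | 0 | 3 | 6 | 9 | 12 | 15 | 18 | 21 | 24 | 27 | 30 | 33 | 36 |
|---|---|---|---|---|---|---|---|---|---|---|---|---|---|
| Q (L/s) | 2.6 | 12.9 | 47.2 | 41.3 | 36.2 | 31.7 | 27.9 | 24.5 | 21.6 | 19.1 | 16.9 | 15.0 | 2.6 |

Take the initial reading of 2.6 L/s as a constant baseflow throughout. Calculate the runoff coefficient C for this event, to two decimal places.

C ≈ 0.83

ΣQ_DR = 265.7 L/s; V = ΣQ_DR·Δt = 2.870 × 10^6 L.
Runoff depth d = V / A = 41.71 mm.
C = d / P = 41.71 / 50 = 0.83.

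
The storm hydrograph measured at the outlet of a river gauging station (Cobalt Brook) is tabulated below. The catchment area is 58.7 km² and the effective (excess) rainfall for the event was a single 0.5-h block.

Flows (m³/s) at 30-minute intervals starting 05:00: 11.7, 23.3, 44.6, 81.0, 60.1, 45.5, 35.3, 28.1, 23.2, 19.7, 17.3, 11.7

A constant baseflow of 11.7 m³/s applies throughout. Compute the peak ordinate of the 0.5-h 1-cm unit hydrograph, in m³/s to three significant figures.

U_p ≈ 86.6 m³/s

Direct runoff: 0.0, 11.6, 32.9, 69.3, 48.4, 33.8, 23.6, 16.4, 11.5, 8.0, 5.6, 0.0 m³/s; ΣQ_DR = 261.1 m³/s, peak = 69.3 m³/s.
Runoff depth d = ΣQ_DR·Δt / A = 261.1 × 1800 / (58.7 km²) = 8.006 mm.
The 1-cm UH is the DRH scaled by (10 mm)/d, so U_p = 69.3 × 10/8.006 = 86.6 m³/s.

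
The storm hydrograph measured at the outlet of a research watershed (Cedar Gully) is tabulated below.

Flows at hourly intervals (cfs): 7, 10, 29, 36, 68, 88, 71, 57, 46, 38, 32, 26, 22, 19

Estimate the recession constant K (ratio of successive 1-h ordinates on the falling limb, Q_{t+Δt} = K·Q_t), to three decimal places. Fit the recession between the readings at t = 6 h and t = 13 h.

Using the recession-limb readings at t = 6 h and t = 13 h: Q falls from 71 to 19 cfs over 7 intervals.
K = (Q₂/Q₁)^(1/7) = (19/71)^(1/7) = 0.828.

K ≈ 0.828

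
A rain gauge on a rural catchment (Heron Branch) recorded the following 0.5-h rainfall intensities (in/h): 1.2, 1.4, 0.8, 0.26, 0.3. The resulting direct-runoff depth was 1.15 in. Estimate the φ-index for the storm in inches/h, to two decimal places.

φ ≈ 0.37 in/h

Only the 3 blocks with intensity above φ contribute runoff: 1.2, 1.4, 0.8 in/h.
Σ(I−φ)·Δt = d  ⇒  (1.2+1.4+0.8 − 3φ)·0.5 = 1.15
φ = (3.400 − 1.15/0.5) / 3 = 0.37 in/h.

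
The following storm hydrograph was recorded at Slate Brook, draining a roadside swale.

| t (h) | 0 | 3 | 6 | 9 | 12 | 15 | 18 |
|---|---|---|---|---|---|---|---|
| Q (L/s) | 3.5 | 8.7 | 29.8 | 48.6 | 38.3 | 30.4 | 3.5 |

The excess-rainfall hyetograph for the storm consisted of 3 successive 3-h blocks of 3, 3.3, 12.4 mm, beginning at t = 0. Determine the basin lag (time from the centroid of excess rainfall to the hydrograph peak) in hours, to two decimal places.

t_L ≈ 2.99 h

Centroid of excess rainfall: t_c = Σ P_i·t̄_i / ΣP_i = 6.0080 h (block centres at 1.5, 4.5, 7.5 h).
Hydrograph peak occurs at t = 9 h, so basin lag t_L = 9 − 6.0080 = 2.99 h.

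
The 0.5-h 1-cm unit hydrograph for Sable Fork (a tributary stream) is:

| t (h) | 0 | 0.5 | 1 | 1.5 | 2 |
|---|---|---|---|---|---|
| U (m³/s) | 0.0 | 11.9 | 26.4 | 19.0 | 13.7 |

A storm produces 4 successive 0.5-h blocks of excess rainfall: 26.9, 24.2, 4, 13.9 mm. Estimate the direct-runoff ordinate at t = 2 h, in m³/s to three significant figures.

Q ≈ 110 m³/s

By discrete convolution, Q_j = Σ (P_i / 10 mm) · U_{j−i}.
At t = 2 h (j=4): Q = (26.9/10)·13.7 + (24.2/10)·19.0 + (4/10)·26.4 + (13.9/10)·11.9 = 110 m³/s.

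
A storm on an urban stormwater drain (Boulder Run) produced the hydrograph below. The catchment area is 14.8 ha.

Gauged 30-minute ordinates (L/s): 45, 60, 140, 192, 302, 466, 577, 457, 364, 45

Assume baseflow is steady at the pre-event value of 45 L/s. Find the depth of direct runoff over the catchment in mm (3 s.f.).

d ≈ 26.7 mm

Direct runoff: 0.0, 15.0, 95.0, 147.0, 257.0, 421.0, 532.0, 412.0, 319.0, 0.0 L/s; ΣQ_DR = 2198 L/s.
V = ΣQ_DR · Δt = 2198 × 1800 s = 3.956 × 10^6 L.
Over A = 14.8 ha, depth = V / A = 26.7 mm.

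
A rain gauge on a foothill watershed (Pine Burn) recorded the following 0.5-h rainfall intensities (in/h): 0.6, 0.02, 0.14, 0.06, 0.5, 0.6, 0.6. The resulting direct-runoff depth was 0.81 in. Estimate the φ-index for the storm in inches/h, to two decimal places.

Only the 4 blocks with intensity above φ contribute runoff: 0.6, 0.5, 0.6, 0.6 in/h.
Σ(I−φ)·Δt = d  ⇒  (0.6+0.5+0.6+0.6 − 4φ)·0.5 = 0.81
φ = (2.300 − 0.81/0.5) / 4 = 0.17 in/h.

φ ≈ 0.17 in/h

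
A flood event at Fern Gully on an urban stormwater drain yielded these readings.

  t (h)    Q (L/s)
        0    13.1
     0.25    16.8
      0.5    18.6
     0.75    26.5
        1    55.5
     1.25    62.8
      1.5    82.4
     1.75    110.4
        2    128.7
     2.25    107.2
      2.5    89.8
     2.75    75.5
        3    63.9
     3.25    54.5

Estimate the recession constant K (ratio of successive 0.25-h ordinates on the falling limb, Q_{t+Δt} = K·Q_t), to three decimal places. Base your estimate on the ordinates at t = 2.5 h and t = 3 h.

Using the recession-limb readings at t = 2.5 h and t = 3 h: Q falls from 89.8 to 63.9 L/s over 2 intervals.
K = (Q₂/Q₁)^(1/2) = (63.9/89.8)^(1/2) = 0.844.

K ≈ 0.844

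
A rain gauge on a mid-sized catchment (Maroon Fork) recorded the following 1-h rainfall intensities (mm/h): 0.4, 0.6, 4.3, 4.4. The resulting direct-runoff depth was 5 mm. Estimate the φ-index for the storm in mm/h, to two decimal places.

Only the 2 blocks with intensity above φ contribute runoff: 4.3, 4.4 mm/h.
Σ(I−φ)·Δt = d  ⇒  (4.3+4.4 − 2φ)·1 = 5
φ = (8.700 − 5/1) / 2 = 1.85 mm/h.

φ ≈ 1.85 mm/h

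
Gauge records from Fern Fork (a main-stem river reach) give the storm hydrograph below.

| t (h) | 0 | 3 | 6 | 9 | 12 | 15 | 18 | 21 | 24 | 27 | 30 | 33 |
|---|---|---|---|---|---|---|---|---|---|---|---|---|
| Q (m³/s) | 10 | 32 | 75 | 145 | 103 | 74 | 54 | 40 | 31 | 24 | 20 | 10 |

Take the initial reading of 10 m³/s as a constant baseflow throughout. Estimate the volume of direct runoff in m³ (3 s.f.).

Direct-runoff ordinates (Q − Q_b): 0.0, 22.0, 65.0, 135.0, 93.0, 64.0, 44.0, 30.0, 21.0, 14.0, 10.0, 0.0 m³/s.
ΣQ_DR = 498.0 m³/s.
With Δt = 3 h = 10800 s, V = ΣQ_DR · Δt = 498.0 × 10800 = 5.38 × 10^6 m³.

V ≈ 5.38 × 10^6 m³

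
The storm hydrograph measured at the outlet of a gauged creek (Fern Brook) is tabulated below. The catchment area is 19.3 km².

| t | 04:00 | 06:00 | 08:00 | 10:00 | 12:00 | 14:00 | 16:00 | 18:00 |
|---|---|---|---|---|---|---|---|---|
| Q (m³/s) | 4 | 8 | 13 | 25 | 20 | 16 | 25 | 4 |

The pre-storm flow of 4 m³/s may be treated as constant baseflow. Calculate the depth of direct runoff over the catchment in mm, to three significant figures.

d ≈ 31.0 mm

Direct runoff: 0.0, 4.0, 9.0, 21.0, 16.0, 12.0, 21.0, 0.0 m³/s; ΣQ_DR = 83.00 m³/s.
V = ΣQ_DR · Δt = 83.00 × 7200 s = 5.976 × 10^5 m³.
Over A = 19.3 km², depth = V / A = 31.0 mm.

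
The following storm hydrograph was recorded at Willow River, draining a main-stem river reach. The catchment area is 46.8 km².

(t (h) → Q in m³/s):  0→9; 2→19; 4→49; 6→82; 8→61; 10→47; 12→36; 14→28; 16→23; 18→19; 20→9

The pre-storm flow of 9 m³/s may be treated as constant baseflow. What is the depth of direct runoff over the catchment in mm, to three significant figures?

Direct runoff: 0.0, 10.0, 40.0, 73.0, 52.0, 38.0, 27.0, 19.0, 14.0, 10.0, 0.0 m³/s; ΣQ_DR = 283.0 m³/s.
V = ΣQ_DR · Δt = 283.0 × 7200 s = 2.038 × 10^6 m³.
Over A = 46.8 km², depth = V / A = 43.5 mm.

d ≈ 43.5 mm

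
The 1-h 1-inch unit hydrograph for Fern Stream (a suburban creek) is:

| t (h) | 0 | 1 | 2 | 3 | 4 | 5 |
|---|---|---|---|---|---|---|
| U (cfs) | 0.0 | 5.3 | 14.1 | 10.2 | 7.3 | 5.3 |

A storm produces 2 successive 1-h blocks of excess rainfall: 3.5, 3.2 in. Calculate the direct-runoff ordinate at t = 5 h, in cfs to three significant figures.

Q ≈ 41.9 cfs

By discrete convolution, Q_j = Σ (P_i / 1 in) · U_{j−i}.
At t = 5 h (j=5): Q = (3.5/1)·5.3 + (3.2/1)·7.3 = 41.9 cfs.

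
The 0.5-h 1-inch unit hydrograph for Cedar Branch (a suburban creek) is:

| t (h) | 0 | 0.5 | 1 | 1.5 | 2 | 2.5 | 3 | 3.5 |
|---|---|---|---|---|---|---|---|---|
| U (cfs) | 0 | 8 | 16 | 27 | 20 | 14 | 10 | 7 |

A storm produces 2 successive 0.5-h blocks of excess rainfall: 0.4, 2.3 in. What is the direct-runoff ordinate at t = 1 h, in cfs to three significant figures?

Q ≈ 24.8 cfs

By discrete convolution, Q_j = Σ (P_i / 1 in) · U_{j−i}.
At t = 1 h (j=2): Q = (0.4/1)·16 + (2.3/1)·8 = 24.8 cfs.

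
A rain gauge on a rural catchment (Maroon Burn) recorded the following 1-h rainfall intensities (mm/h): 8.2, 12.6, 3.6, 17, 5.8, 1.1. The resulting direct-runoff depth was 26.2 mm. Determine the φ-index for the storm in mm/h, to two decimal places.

φ ≈ 4.35 mm/h

Only the 4 blocks with intensity above φ contribute runoff: 8.2, 12.6, 17, 5.8 mm/h.
Σ(I−φ)·Δt = d  ⇒  (8.2+12.6+17+5.8 − 4φ)·1 = 26.2
φ = (43.60 − 26.2/1) / 4 = 4.35 mm/h.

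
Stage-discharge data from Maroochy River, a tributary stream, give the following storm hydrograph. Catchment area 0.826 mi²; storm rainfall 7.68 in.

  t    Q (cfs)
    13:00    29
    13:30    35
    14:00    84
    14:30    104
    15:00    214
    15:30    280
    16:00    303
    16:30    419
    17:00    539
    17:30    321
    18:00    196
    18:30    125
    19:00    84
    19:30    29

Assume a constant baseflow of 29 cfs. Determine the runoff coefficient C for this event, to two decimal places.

ΣQ_DR = 2356 cfs; V = ΣQ_DR·Δt = 4.241 × 10^6 ft³.
Runoff depth d = V / A = 2.210 in.
C = d / P = 2.210 / 7.68 = 0.29.

C ≈ 0.29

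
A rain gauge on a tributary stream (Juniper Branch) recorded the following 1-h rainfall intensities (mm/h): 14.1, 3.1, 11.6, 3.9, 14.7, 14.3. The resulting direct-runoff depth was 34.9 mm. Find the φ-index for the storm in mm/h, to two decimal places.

Only the 4 blocks with intensity above φ contribute runoff: 14.1, 11.6, 14.7, 14.3 mm/h.
Σ(I−φ)·Δt = d  ⇒  (14.1+11.6+14.7+14.3 − 4φ)·1 = 34.9
φ = (54.70 − 34.9/1) / 4 = 4.95 mm/h.

φ ≈ 4.95 mm/h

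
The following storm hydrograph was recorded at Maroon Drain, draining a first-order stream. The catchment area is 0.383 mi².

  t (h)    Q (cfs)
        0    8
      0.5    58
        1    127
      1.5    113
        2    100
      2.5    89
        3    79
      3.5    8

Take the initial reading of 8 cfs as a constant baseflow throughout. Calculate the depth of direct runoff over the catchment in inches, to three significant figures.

Direct runoff: 0.0, 50.0, 119.0, 105.0, 92.0, 81.0, 71.0, 0.0 cfs; ΣQ_DR = 518.0 cfs.
V = ΣQ_DR · Δt = 518.0 × 1800 s = 9.324 × 10^5 ft³.
Over A = 0.383 mi², depth = V / A = 1.05 in.

d ≈ 1.05 in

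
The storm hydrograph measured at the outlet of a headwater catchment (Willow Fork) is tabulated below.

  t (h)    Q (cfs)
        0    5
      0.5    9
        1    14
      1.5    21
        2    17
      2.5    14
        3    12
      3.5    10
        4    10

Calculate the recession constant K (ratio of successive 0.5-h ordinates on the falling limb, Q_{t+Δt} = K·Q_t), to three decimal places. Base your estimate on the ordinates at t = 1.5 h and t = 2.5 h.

Using the recession-limb readings at t = 1.5 h and t = 2.5 h: Q falls from 21 to 14 cfs over 2 intervals.
K = (Q₂/Q₁)^(1/2) = (14/21)^(1/2) = 0.816.

K ≈ 0.816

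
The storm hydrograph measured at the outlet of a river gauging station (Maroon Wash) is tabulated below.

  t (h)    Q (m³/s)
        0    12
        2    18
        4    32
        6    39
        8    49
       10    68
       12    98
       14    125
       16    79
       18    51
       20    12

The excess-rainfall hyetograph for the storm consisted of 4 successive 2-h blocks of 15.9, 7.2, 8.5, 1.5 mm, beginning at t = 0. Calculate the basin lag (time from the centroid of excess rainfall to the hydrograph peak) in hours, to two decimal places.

Centroid of excess rainfall: t_c = Σ P_i·t̄_i / ΣP_i = 2.7341 h (block centres at 1, 3, 5, 7 h).
Hydrograph peak occurs at t = 14 h, so basin lag t_L = 14 − 2.7341 = 11.27 h.

t_L ≈ 11.27 h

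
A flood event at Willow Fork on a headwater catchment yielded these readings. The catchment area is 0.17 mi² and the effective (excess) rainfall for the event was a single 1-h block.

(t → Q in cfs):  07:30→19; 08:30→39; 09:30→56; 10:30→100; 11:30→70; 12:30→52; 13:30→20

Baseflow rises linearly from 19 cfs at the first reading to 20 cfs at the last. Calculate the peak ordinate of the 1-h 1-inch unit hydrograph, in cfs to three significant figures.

Direct runoff: 0.00, 19.83, 36.67, 80.50, 50.33, 32.17, 0.00 cfs; ΣQ_DR = 219.5 cfs, peak = 80.50 cfs.
Runoff depth d = ΣQ_DR·Δt / A = 219.5 × 3600 / (0.17 mi²) = 2.001 in.
The 1-inch UH is the DRH scaled by (1 in)/d, so U_p = 80.50 × 1/2.001 = 40.2 cfs.

U_p ≈ 40.2 cfs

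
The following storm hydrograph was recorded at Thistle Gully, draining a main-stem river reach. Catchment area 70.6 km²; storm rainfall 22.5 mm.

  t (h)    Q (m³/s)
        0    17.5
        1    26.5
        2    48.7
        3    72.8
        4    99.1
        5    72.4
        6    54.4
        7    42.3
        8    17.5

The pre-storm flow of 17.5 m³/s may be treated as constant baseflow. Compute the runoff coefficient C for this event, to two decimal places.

C ≈ 0.67

ΣQ_DR = 293.7 m³/s; V = ΣQ_DR·Δt = 1.057 × 10^6 m³.
Runoff depth d = V / A = 14.98 mm.
C = d / P = 14.98 / 22.5 = 0.67.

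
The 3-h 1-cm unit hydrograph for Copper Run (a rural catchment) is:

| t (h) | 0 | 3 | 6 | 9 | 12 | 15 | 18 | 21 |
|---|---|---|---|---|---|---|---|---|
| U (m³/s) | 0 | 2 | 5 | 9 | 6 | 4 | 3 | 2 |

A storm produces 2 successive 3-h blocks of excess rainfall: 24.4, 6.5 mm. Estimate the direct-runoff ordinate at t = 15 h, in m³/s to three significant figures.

Q ≈ 13.7 m³/s

By discrete convolution, Q_j = Σ (P_i / 10 mm) · U_{j−i}.
At t = 15 h (j=5): Q = (24.4/10)·4 + (6.5/10)·6 = 13.7 m³/s.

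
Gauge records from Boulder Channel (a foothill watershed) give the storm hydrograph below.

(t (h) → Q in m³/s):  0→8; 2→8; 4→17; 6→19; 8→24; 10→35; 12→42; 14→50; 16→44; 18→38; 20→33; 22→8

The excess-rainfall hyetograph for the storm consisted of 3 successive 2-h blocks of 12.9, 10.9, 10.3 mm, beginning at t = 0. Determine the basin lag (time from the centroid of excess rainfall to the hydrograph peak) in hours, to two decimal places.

t_L ≈ 11.15 h

Centroid of excess rainfall: t_c = Σ P_i·t̄_i / ΣP_i = 2.8475 h (block centres at 1, 3, 5 h).
Hydrograph peak occurs at t = 14 h, so basin lag t_L = 14 − 2.8475 = 11.15 h.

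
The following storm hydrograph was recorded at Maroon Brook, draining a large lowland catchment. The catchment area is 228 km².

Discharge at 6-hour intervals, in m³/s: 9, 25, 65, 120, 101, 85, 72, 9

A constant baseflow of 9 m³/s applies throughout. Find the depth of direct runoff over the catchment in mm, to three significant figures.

d ≈ 39.2 mm

Direct runoff: 0.0, 16.0, 56.0, 111.0, 92.0, 76.0, 63.0, 0.0 m³/s; ΣQ_DR = 414.0 m³/s.
V = ΣQ_DR · Δt = 414.0 × 21600 s = 8.942 × 10^6 m³.
Over A = 228 km², depth = V / A = 39.2 mm.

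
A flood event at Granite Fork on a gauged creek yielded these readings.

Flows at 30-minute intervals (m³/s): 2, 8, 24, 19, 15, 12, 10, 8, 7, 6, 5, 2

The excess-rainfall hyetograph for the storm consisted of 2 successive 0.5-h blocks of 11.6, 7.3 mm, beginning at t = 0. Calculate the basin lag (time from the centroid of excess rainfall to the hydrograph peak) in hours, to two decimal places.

Centroid of excess rainfall: t_c = Σ P_i·t̄_i / ΣP_i = 0.4431 h (block centres at 0.25, 0.75 h).
Hydrograph peak occurs at t = 1 h, so basin lag t_L = 1 − 0.4431 = 0.56 h.

t_L ≈ 0.56 h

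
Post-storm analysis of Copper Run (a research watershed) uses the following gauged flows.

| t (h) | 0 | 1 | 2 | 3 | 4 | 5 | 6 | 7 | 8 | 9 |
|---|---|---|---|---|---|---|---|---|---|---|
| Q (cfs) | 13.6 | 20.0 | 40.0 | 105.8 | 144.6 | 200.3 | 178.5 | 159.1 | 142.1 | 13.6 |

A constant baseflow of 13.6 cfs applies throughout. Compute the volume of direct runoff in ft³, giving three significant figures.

Direct-runoff ordinates (Q − Q_b): 0.0, 6.4, 26.4, 92.2, 131.0, 186.7, 164.9, 145.5, 128.5, 0.0 cfs.
ΣQ_DR = 881.6 cfs.
With Δt = 1 h = 3600 s, V = ΣQ_DR · Δt = 881.6 × 3600 = 3.17 × 10^6 ft³.

V ≈ 3.17 × 10^6 ft³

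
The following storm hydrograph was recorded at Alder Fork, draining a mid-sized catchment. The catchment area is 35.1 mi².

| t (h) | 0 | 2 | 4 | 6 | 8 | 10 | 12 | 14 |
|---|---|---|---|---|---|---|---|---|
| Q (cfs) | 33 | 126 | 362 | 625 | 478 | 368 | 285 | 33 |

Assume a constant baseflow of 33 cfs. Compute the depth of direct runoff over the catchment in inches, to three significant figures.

Direct runoff: 0.0, 93.0, 329.0, 592.0, 445.0, 335.0, 252.0, 0.0 cfs; ΣQ_DR = 2046 cfs.
V = ΣQ_DR · Δt = 2046 × 7200 s = 1.473 × 10^7 ft³.
Over A = 35.1 mi², depth = V / A = 0.181 in.

d ≈ 0.181 in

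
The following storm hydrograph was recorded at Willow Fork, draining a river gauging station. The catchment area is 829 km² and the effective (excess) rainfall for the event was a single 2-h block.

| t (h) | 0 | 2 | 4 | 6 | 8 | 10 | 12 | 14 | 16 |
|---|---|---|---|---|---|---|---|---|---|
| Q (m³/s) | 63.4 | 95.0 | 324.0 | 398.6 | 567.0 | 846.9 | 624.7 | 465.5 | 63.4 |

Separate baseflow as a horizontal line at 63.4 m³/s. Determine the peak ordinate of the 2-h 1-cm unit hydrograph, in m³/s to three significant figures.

Direct runoff: 0.0, 31.6, 260.6, 335.2, 503.6, 783.5, 561.3, 402.1, 0.0 m³/s; ΣQ_DR = 2878 m³/s, peak = 783.5 m³/s.
Runoff depth d = ΣQ_DR·Δt / A = 2878 × 7200 / (829 km²) = 25.00 mm.
The 1-cm UH is the DRH scaled by (10 mm)/d, so U_p = 783.5 × 10/25.00 = 313 m³/s.

U_p ≈ 313 m³/s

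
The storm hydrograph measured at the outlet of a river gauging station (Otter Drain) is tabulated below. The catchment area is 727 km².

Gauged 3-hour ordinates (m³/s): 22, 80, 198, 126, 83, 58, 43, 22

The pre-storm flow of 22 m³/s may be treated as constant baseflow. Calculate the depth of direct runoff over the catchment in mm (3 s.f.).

d ≈ 6.77 mm

Direct runoff: 0.0, 58.0, 176.0, 104.0, 61.0, 36.0, 21.0, 0.0 m³/s; ΣQ_DR = 456.0 m³/s.
V = ΣQ_DR · Δt = 456.0 × 10800 s = 4.925 × 10^6 m³.
Over A = 727 km², depth = V / A = 6.77 mm.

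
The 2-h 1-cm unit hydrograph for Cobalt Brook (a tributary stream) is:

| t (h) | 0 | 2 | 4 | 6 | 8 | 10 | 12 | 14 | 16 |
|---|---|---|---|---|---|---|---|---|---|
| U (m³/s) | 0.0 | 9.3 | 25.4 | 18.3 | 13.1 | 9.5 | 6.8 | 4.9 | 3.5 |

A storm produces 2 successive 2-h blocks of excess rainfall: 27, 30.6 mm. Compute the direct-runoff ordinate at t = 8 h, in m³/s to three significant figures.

Q ≈ 91.4 m³/s

By discrete convolution, Q_j = Σ (P_i / 10 mm) · U_{j−i}.
At t = 8 h (j=4): Q = (27/10)·13.1 + (30.6/10)·18.3 = 91.4 m³/s.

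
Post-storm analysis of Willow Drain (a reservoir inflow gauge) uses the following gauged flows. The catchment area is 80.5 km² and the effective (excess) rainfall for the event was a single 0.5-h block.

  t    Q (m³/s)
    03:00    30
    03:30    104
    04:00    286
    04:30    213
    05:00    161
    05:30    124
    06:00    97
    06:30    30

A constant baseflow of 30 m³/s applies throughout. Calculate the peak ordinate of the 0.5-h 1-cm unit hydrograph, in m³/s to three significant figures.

U_p ≈ 142 m³/s

Direct runoff: 0.0, 74.0, 256.0, 183.0, 131.0, 94.0, 67.0, 0.0 m³/s; ΣQ_DR = 805.0 m³/s, peak = 256.0 m³/s.
Runoff depth d = ΣQ_DR·Δt / A = 805.0 × 1800 / (80.5 km²) = 18.00 mm.
The 1-cm UH is the DRH scaled by (10 mm)/d, so U_p = 256.0 × 10/18.00 = 142 m³/s.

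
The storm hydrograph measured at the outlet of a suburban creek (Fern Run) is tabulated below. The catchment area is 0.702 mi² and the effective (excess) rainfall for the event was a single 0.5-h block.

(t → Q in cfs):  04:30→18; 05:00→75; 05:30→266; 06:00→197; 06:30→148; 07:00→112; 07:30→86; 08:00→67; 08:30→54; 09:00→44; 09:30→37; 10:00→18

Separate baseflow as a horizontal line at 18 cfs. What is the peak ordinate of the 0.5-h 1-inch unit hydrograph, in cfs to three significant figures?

Direct runoff: 0.0, 57.0, 248.0, 179.0, 130.0, 94.0, 68.0, 49.0, 36.0, 26.0, 19.0, 0.0 cfs; ΣQ_DR = 906.0 cfs, peak = 248.0 cfs.
Runoff depth d = ΣQ_DR·Δt / A = 906.0 × 1800 / (0.702 mi²) = 0.9999 in.
The 1-inch UH is the DRH scaled by (1 in)/d, so U_p = 248.0 × 1/0.9999 = 248 cfs.

U_p ≈ 248 cfs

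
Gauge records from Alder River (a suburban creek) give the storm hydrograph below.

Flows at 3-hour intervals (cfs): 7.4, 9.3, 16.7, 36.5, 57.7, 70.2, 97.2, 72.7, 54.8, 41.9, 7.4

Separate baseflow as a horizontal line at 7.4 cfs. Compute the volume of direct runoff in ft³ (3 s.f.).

Direct-runoff ordinates (Q − Q_b): 0.0, 1.9, 9.3, 29.1, 50.3, 62.8, 89.8, 65.3, 47.4, 34.5, 0.0 cfs.
ΣQ_DR = 390.4 cfs.
With Δt = 3 h = 10800 s, V = ΣQ_DR · Δt = 390.4 × 10800 = 4.22 × 10^6 ft³.

V ≈ 4.22 × 10^6 ft³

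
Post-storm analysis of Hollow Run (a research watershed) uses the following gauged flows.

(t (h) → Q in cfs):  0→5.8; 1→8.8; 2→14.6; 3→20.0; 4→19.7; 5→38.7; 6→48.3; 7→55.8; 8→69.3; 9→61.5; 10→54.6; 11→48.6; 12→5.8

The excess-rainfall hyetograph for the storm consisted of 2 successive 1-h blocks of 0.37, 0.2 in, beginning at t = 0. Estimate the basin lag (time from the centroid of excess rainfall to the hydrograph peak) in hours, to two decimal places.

Centroid of excess rainfall: t_c = Σ P_i·t̄_i / ΣP_i = 0.8509 h (block centres at 0.5, 1.5 h).
Hydrograph peak occurs at t = 8 h, so basin lag t_L = 8 − 0.8509 = 7.15 h.

t_L ≈ 7.15 h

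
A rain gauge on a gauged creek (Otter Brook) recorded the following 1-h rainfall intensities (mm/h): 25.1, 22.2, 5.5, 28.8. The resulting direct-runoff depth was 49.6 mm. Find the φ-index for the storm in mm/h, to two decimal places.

φ ≈ 8.83 mm/h

Only the 3 blocks with intensity above φ contribute runoff: 25.1, 22.2, 28.8 mm/h.
Σ(I−φ)·Δt = d  ⇒  (25.1+22.2+28.8 − 3φ)·1 = 49.6
φ = (76.10 − 49.6/1) / 3 = 8.83 mm/h.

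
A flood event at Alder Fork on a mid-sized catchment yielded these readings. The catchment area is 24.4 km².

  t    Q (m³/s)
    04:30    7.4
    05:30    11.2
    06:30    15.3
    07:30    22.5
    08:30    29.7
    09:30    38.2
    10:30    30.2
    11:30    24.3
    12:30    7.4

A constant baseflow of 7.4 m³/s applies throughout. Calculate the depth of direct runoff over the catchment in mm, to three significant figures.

Direct runoff: 0.0, 3.8, 7.9, 15.1, 22.3, 30.8, 22.8, 16.9, 0.0 m³/s; ΣQ_DR = 119.6 m³/s.
V = ΣQ_DR · Δt = 119.6 × 3600 s = 4.306 × 10^5 m³.
Over A = 24.4 km², depth = V / A = 17.6 mm.

d ≈ 17.6 mm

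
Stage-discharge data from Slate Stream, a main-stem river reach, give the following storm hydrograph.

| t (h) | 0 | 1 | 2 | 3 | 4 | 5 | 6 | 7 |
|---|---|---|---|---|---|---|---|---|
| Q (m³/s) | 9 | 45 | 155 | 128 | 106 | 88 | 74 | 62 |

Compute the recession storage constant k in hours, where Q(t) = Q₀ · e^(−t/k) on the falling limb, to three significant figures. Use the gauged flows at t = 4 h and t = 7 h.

On the falling limb, Q drops from 106 to 62 m³/s between t = 4 h and t = 7 h (Δt = 3 h).
k = −Δt / ln(Q₂/Q₁) = −3 / ln(62/106) = 5.59 h.

k ≈ 5.59 h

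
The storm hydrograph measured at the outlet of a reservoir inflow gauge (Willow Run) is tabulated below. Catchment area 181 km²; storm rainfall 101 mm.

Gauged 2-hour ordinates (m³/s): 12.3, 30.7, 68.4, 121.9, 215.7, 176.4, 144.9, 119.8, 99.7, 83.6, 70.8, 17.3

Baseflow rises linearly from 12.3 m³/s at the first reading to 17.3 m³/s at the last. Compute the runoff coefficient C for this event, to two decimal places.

ΣQ_DR = 983.9 m³/s; V = ΣQ_DR·Δt = 7.084 × 10^6 m³.
Runoff depth d = V / A = 39.14 mm.
C = d / P = 39.14 / 101 = 0.39.

C ≈ 0.39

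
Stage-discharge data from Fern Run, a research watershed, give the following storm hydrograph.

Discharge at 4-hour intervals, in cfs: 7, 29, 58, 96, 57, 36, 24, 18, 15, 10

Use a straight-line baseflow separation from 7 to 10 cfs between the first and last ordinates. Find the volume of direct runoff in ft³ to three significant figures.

V ≈ 3.82 × 10^6 ft³

Direct-runoff ordinates (Q − Q_b): 0.00, 21.67, 50.33, 88.00, 48.67, 27.33, 15.00, 8.67, 5.33, 0.00 cfs.
ΣQ_DR = 265.0 cfs.
With Δt = 4 h = 14400 s, V = ΣQ_DR · Δt = 265.0 × 14400 = 3.82 × 10^6 ft³.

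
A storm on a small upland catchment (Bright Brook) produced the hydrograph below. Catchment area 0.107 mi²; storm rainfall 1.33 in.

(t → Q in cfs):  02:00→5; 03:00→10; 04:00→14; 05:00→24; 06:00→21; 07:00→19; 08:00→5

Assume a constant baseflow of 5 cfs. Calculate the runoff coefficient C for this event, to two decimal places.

C ≈ 0.69

ΣQ_DR = 63.00 cfs; V = ΣQ_DR·Δt = 2.268 × 10^5 ft³.
Runoff depth d = V / A = 0.9124 in.
C = d / P = 0.9124 / 1.33 = 0.69.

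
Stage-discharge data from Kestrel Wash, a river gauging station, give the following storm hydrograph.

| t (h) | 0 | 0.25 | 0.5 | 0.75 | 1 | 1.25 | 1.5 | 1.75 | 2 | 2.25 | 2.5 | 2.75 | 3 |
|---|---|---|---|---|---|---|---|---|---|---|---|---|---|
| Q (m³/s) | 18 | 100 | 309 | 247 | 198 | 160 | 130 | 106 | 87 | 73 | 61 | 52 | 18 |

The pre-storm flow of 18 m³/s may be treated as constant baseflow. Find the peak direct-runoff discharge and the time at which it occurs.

Q_p = 291.0 m³/s at t = 0.5 h

Subtracting baseflow gives direct-runoff ordinates: 0.0, 82.0, 291.0, 229.0, 180.0, 142.0, 112.0, 88.0, 69.0, 55.0, 43.0, 34.0, 0.0 m³/s.
The maximum is 291.0 m³/s, occurring at the reading for t = 0.5 h.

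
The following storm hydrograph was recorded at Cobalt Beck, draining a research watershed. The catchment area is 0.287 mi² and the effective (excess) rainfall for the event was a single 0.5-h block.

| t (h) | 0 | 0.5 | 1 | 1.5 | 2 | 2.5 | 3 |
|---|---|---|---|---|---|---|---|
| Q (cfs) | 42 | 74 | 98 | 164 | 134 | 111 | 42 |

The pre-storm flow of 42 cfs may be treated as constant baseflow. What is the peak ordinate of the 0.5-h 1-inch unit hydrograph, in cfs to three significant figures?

U_p ≈ 122 cfs

Direct runoff: 0.0, 32.0, 56.0, 122.0, 92.0, 69.0, 0.0 cfs; ΣQ_DR = 371.0 cfs, peak = 122.0 cfs.
Runoff depth d = ΣQ_DR·Δt / A = 371.0 × 1800 / (0.287 mi²) = 1.002 in.
The 1-inch UH is the DRH scaled by (1 in)/d, so U_p = 122.0 × 1/1.002 = 122 cfs.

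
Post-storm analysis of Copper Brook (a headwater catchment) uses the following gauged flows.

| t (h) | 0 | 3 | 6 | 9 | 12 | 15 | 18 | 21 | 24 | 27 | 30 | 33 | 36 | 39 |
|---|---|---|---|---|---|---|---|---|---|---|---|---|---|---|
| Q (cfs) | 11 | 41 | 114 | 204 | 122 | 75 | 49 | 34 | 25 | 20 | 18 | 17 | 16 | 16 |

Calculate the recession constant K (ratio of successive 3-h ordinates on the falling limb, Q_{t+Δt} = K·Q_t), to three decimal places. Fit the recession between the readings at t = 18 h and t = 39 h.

Using the recession-limb readings at t = 18 h and t = 39 h: Q falls from 49 to 16 cfs over 7 intervals.
K = (Q₂/Q₁)^(1/7) = (16/49)^(1/7) = 0.852.

K ≈ 0.852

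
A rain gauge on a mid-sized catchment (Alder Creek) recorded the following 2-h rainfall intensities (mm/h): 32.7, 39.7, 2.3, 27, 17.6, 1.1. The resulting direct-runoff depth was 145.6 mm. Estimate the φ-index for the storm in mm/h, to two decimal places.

Only the 4 blocks with intensity above φ contribute runoff: 32.7, 39.7, 27, 17.6 mm/h.
Σ(I−φ)·Δt = d  ⇒  (32.7+39.7+27+17.6 − 4φ)·2 = 145.6
φ = (117.0 − 145.6/2) / 4 = 11.05 mm/h.

φ ≈ 11.05 mm/h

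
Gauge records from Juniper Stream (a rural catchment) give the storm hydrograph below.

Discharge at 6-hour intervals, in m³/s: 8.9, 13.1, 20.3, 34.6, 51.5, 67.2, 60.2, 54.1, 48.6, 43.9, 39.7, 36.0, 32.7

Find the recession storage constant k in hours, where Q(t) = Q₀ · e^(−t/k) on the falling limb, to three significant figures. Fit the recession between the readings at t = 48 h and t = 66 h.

On the falling limb, Q drops from 48.6 to 36.0 m³/s between t = 48 h and t = 66 h (Δt = 18 h).
k = −Δt / ln(Q₂/Q₁) = −18 / ln(36.0/48.6) = 60.0 h.

k ≈ 60.0 h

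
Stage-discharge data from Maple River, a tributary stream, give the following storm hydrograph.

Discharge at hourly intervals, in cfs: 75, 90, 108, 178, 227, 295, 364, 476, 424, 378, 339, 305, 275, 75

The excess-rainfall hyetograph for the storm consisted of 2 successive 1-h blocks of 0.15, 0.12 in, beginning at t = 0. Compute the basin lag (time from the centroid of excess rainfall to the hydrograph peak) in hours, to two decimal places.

t_L ≈ 6.06 h

Centroid of excess rainfall: t_c = Σ P_i·t̄_i / ΣP_i = 0.9444 h (block centres at 0.5, 1.5 h).
Hydrograph peak occurs at t = 7 h, so basin lag t_L = 7 − 0.9444 = 6.06 h.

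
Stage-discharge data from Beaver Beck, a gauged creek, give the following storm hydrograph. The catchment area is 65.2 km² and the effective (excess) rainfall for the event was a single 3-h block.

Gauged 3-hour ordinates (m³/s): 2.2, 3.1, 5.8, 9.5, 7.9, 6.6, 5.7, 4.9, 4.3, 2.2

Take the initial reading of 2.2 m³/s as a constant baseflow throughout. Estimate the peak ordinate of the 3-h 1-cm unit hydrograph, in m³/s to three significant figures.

U_p ≈ 14.6 m³/s

Direct runoff: 0.0, 0.9, 3.6, 7.3, 5.7, 4.4, 3.5, 2.7, 2.1, 0.0 m³/s; ΣQ_DR = 30.20 m³/s, peak = 7.3 m³/s.
Runoff depth d = ΣQ_DR·Δt / A = 30.20 × 10800 / (65.2 km²) = 5.002 mm.
The 1-cm UH is the DRH scaled by (10 mm)/d, so U_p = 7.3 × 10/5.002 = 14.6 m³/s.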